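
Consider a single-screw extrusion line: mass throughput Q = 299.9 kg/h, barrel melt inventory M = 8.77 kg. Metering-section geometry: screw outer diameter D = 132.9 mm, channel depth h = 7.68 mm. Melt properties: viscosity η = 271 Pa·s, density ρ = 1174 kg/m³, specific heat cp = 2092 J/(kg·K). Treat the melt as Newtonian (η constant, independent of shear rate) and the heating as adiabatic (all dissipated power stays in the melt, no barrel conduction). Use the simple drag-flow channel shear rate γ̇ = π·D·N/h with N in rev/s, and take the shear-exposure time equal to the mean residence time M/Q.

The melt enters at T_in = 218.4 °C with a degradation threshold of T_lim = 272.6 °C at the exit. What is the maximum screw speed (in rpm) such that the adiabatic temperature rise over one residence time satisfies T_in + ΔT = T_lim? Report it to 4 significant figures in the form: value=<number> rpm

value=75.39 rpm

Throughput in SI: Q_s = 299.9 kg/h ÷ 3600 s/h = 0.0833056 kg/s
t_res = M / Q_s = 8.77 / 0.0833056 = 105.275 s
Convert to metres: D = 0.1329 m, h = 0.00768 m
Allowable rise: ΔT_a = T_lim − T_in = 272.6 − 218.4 = 54.2 K
γ̇_max² = ΔT_a·ρ·cp / (η·t_res) = [54.2 × 1174 × 2092] / [271 × 105.275] = 4665.89 s⁻²
Take the square root: γ̇_max = √(4665.89) = 68.3073 s⁻¹
N_max = γ̇_max·h / (π·D) = 68.3073 · 0.00768 / (π · 0.1329) = 1.25647 rev/s = 75.3884 rpm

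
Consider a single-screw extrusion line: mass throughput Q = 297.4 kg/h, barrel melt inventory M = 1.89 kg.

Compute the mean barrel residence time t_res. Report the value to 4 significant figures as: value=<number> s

value=22.88 s

Convert throughput: Q = 297.4 kg/h = 297.4/3600 = 0.0826111 kg/s
Mean residence time: t_res = M/Q_s = 1.89 kg / 0.0826111 kg/s = 22.8783 s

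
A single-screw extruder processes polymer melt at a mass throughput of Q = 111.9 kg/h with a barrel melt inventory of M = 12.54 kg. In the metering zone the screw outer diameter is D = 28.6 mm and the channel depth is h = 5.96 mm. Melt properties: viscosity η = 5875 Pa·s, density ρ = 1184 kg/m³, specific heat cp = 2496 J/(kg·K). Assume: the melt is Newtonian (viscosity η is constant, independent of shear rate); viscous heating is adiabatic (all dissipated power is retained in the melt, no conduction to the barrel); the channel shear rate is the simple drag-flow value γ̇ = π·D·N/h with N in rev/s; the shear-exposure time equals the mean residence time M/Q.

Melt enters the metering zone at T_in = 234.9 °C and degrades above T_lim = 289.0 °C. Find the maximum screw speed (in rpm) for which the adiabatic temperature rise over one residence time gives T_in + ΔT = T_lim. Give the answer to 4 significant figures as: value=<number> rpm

value=32.69 rpm

Convert throughput: Q = 111.9 kg/h = 111.9/3600 = 0.0310833 kg/s
t_res = M / Q_s = 12.54 ÷ 0.0310833 = 403.432 s
Geometry in SI: D = 28.6 mm → 0.0286 m, h = 5.96 mm → 0.00596 m
Allowable rise: ΔT_a = T_lim − T_in = 289.0 − 234.9 = 54.1 K
Invert ΔT = ηγ̇²t_res/(ρcp) for γ̇: γ̇_max² = ΔT_a ρ cp / (η t_res) = 54.1·1184·2496 / (5875·403.432) = 67.4552 s⁻²
Take the square root: γ̇_max = √(67.4552) = 8.21311 s⁻¹
N_max = γ̇_max h / (πD) = 8.21311·0.00596/(π·0.0286) = 0.544801 rev/s → ×60 = 32.6881 rpm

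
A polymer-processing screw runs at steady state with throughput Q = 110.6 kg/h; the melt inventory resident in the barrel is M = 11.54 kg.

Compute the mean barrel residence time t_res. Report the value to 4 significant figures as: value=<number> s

Q_s = Q / 3600 = 110.6 / 3600 = 0.0307222 kg/s
Mean residence time: t_res = M/Q_s = 11.54 kg / 0.0307222 kg/s = 375.624 s

value=375.6 s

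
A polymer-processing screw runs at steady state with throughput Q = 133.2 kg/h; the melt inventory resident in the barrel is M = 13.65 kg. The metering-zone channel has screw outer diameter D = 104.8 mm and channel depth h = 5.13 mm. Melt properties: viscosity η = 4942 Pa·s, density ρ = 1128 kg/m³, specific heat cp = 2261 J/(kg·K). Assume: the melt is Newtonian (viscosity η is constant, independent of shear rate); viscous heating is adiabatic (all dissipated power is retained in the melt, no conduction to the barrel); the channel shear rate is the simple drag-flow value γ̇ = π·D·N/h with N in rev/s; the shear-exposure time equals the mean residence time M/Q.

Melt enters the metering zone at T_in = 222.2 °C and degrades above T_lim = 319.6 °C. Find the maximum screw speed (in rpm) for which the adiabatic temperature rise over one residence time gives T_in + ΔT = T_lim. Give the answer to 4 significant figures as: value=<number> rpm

value=10.91 rpm

Q_s = Q / 3600 = 133.2 / 3600 = 0.037 kg/s
Mean residence time: t_res = M/Q_s = 13.65 kg / 0.037 kg/s = 368.919 s
Geometry in SI: D = 104.8 mm → 0.1048 m, h = 5.13 mm → 0.00513 m
Allowable rise: ΔT_a = T_lim − T_in = 319.6 − 222.2 = 97.4 K
γ̇_max² = ΔT_a·ρ·cp / (η·t_res) = [97.4 × 1128 × 2261] / [4942 × 368.919] = 136.25 s⁻²
γ̇_max = √136.25 = 11.6726 s⁻¹
N_max = γ̇_max·h / (π·D) = 11.6726 · 0.00513 / (π · 0.1048) = 0.181875 rev/s = 10.9125 rpm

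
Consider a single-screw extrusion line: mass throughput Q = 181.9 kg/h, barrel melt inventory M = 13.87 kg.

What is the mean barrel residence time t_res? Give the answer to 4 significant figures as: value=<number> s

value=274.5 s

Convert throughput: Q = 181.9 kg/h = 181.9/3600 = 0.0505278 kg/s
Mean residence time: t_res = M/Q_s = 13.87 kg / 0.0505278 kg/s = 274.502 s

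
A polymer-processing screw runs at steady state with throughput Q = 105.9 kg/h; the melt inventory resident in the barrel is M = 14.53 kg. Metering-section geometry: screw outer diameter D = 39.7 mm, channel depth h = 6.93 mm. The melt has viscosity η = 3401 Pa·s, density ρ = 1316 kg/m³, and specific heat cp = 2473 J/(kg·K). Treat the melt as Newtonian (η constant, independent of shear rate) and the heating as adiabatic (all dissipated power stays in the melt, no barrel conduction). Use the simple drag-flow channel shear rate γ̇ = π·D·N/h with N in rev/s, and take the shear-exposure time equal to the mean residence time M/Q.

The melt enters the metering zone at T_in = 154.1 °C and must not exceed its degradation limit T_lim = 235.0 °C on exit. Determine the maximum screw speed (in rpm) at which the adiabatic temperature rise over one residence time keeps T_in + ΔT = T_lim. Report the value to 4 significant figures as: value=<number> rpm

Throughput in SI: Q_s = 105.9 kg/h ÷ 3600 s/h = 0.0294167 kg/s
Mean residence time: t_res = M/Q_s = 14.53 kg / 0.0294167 kg/s = 493.938 s
Geometry in SI: D = 39.7 mm → 0.0397 m, h = 6.93 mm → 0.00693 m
ΔT_a = T_lim − T_in = 235.0 °C − 154.1 °C = 80.9 K
γ̇_max² = ΔT_a·ρ·cp / (η·t_res) = [80.9 × 1316 × 2473] / [3401 × 493.938] = 156.729 s⁻²
γ̇_max = sqrt(156.729) = 12.5192 s⁻¹
Solve γ̇ = πDN/h for N: N_max = γ̇_max·h/(π·D) = 12.5192 × 0.00693 / (π × 0.0397) = 0.695613 rev/s = 41.7368 rpm

value=41.74 rpm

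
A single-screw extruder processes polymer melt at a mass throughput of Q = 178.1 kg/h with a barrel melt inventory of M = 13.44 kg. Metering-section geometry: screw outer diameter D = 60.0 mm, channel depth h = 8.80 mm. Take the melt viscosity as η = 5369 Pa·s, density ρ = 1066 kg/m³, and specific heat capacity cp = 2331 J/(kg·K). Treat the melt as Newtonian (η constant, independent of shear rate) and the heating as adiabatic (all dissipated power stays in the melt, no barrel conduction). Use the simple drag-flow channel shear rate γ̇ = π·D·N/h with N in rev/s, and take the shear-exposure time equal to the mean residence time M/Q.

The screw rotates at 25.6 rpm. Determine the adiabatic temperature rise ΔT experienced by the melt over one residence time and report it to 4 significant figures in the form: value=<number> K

value=49.03 K

Throughput in SI: Q_s = 178.1 kg/h ÷ 3600 s/h = 0.0494722 kg/s
t_res = M / Q_s = 13.44 ÷ 0.0494722 = 271.668 s
D = 60.0 mm = 0.06 m;  h = 8.80 mm = 0.0088 m;  N = 25.6 rpm / 60 = 0.426667 rev/s
Shear rate: γ̇ = πDN/h = π·0.06·0.426667/0.0088 = 9.13918 s⁻¹
ΔT = η·γ̇²·t_res / (ρ·cp) = 5369 · (9.13918)² · 271.668 / (1066 · 2331) = 49.0282 K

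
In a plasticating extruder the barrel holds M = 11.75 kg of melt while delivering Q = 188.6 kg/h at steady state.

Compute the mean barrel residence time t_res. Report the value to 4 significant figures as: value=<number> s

value=224.3 s

Q_s = Q / 3600 = 188.6 / 3600 = 0.0523889 kg/s
t_res = M / Q_s = 11.75 ÷ 0.0523889 = 224.284 s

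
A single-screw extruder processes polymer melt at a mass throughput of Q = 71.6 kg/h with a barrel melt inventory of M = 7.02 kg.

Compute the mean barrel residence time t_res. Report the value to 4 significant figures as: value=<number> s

Q_s = Q / 3600 = 71.6 / 3600 = 0.0198889 kg/s
Mean residence time: t_res = M/Q_s = 7.02 kg / 0.0198889 kg/s = 352.961 s

value=353.0 s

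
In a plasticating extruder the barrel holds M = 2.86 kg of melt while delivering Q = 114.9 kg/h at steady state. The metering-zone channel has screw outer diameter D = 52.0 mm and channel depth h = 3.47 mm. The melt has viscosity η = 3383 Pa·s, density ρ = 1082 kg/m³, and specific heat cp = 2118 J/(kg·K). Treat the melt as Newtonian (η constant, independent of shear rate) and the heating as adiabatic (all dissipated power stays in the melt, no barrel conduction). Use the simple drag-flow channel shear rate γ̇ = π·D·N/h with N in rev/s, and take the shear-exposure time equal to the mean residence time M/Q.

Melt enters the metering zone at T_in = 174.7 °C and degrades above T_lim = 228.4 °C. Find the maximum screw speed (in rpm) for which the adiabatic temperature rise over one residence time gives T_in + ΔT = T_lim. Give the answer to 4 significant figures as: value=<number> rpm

value=25.68 rpm

Throughput in SI: Q_s = 114.9 kg/h ÷ 3600 s/h = 0.0319167 kg/s
t_res = M / Q_s = 2.86 ÷ 0.0319167 = 89.6084 s
Geometry in SI: D = 52.0 mm → 0.052 m, h = 3.47 mm → 0.00347 m
ΔT_a = T_lim − T_in = 228.4 °C − 174.7 °C = 53.7 K
γ̇_max² = ΔT_a·ρ·cp / (η·t_res) = [53.7 × 1082 × 2118] / [3383 × 89.6084] = 405.954 s⁻²
γ̇_max = √405.954 = 20.1483 s⁻¹
Solve γ̇ = πDN/h for N: N_max = γ̇_max·h/(π·D) = 20.1483 × 0.00347 / (π × 0.052) = 0.427971 rev/s = 25.6783 rpm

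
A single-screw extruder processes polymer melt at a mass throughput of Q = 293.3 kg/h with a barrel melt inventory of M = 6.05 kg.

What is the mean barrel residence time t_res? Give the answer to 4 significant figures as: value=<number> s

value=74.26 s

Convert throughput: Q = 293.3 kg/h = 293.3/3600 = 0.0814722 kg/s
Mean residence time: t_res = M/Q_s = 6.05 kg / 0.0814722 kg/s = 74.2584 s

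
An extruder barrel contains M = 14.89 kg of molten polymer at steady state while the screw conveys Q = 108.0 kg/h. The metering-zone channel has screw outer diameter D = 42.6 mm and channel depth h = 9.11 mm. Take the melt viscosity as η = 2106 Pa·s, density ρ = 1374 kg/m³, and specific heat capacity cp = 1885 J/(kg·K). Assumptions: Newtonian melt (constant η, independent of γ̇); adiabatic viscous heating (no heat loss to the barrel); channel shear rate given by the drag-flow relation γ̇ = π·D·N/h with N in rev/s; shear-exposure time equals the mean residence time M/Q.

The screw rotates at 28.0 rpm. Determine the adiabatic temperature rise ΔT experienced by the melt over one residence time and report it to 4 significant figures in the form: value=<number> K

value=18.97 K

Q_s = Q / 3600 = 108.0 / 3600 = 0.03 kg/s
t_res = M / Q_s = 14.89 / 0.03 = 496.333 s
Geometry in metres: D = 42.6 mm → 0.0426 m, h = 9.11 mm → 0.00911 m; screw speed N = 28.0 rpm = 0.466667 rev/s
γ̇ = π·D·N / h = π · 0.0426 · 0.466667 / 0.00911 = 6.85564 s⁻¹
ΔT = η·γ̇²·t_res / (ρ·cp) = 2106 · (6.85564)² · 496.333 / (1374 · 1885) = 18.9683 K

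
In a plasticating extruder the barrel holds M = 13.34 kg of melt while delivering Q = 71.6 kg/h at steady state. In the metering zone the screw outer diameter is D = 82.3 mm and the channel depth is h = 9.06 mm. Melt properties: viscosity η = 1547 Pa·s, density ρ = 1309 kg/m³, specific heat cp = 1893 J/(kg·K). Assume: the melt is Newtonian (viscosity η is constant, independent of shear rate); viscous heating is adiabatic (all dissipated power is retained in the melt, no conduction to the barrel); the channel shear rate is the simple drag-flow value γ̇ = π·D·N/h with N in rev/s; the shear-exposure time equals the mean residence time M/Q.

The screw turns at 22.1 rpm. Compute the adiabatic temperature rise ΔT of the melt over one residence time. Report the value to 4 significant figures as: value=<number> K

value=46.27 K

Throughput in SI: Q_s = 71.6 kg/h ÷ 3600 s/h = 0.0198889 kg/s
Mean residence time: t_res = M/Q_s = 13.34 kg / 0.0198889 kg/s = 670.726 s
D = 82.3 mm = 0.0823 m;  h = 9.06 mm = 0.00906 m;  N = 22.1 rpm / 60 = 0.368333 rev/s
γ̇ = π·D·N / h = π · 0.0823 · 0.368333 / 0.00906 = 10.5114 s⁻¹
Adiabatic rise: ΔT = η γ̇² t_res / (ρ cp) = 1547·(10.5114)²·670.726 / (1309·1893) = 46.2669 K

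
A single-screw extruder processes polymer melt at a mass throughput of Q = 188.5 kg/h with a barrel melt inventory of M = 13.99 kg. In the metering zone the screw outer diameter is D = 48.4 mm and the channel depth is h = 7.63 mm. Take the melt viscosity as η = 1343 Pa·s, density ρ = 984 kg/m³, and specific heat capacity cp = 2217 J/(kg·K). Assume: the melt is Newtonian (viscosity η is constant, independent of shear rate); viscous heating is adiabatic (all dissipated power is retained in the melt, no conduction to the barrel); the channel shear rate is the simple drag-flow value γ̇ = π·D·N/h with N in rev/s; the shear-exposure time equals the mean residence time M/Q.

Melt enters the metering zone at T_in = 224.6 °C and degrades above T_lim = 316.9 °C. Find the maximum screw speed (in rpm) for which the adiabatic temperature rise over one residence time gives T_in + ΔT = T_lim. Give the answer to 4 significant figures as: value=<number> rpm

value=71.32 rpm

Convert throughput: Q = 188.5 kg/h = 188.5/3600 = 0.0523611 kg/s
Mean residence time: t_res = M/Q_s = 13.99 kg / 0.0523611 kg/s = 267.183 s
D = 48.4 mm = 0.0484 m;  h = 7.63 mm = 0.00763 m
ΔT_a = T_lim − T_in = 316.9 °C − 224.6 °C = 92.3 K
γ̇_max² = ΔT_a·ρ·cp / (η·t_res) = [92.3 × 984 × 2217] / [1343 × 267.183] = 561.148 s⁻²
γ̇_max = √561.148 = 23.6886 s⁻¹
N_max = γ̇_max·h / (π·D) = 23.6886 · 0.00763 / (π · 0.0484) = 1.18869 rev/s = 71.3213 rpm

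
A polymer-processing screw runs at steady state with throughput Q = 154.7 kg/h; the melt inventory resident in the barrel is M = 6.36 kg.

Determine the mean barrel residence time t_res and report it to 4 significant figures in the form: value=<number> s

value=148.0 s

Throughput in SI: Q_s = 154.7 kg/h ÷ 3600 s/h = 0.0429722 kg/s
Mean residence time: t_res = M/Q_s = 6.36 kg / 0.0429722 kg/s = 148.003 s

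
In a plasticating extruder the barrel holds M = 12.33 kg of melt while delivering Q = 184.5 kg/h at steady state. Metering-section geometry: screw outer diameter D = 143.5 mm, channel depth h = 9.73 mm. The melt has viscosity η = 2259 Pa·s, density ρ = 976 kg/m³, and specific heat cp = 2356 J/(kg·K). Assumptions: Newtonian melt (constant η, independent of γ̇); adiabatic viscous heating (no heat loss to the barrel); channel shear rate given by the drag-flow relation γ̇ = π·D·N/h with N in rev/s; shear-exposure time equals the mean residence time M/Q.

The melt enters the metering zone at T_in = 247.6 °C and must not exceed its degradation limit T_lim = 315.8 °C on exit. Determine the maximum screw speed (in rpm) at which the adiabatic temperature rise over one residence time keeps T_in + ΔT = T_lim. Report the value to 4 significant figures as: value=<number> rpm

value=22.00 rpm

Convert throughput: Q = 184.5 kg/h = 184.5/3600 = 0.05125 kg/s
t_res = M / Q_s = 12.33 / 0.05125 = 240.585 s
D = 143.5 mm = 0.1435 m;  h = 9.73 mm = 0.00973 m
ΔT_a = T_lim − T_in = 315.8 − 247.6 = 68.2 K
Invert ΔT = ηγ̇²t_res/(ρcp) for γ̇: γ̇_max² = ΔT_a ρ cp / (η t_res) = 68.2·976·2356 / (2259·240.585) = 288.552 s⁻²
Take the square root: γ̇_max = √(288.552) = 16.9868 s⁻¹
Solve γ̇ = πDN/h for N: N_max = γ̇_max·h/(π·D) = 16.9868 × 0.00973 / (π × 0.1435) = 0.366626 rev/s = 21.9976 rpm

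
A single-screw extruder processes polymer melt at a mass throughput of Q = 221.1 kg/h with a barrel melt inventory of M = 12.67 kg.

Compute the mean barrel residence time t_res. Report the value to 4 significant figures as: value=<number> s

Throughput in SI: Q_s = 221.1 kg/h ÷ 3600 s/h = 0.0614167 kg/s
Mean residence time: t_res = M/Q_s = 12.67 kg / 0.0614167 kg/s = 206.296 s

value=206.3 s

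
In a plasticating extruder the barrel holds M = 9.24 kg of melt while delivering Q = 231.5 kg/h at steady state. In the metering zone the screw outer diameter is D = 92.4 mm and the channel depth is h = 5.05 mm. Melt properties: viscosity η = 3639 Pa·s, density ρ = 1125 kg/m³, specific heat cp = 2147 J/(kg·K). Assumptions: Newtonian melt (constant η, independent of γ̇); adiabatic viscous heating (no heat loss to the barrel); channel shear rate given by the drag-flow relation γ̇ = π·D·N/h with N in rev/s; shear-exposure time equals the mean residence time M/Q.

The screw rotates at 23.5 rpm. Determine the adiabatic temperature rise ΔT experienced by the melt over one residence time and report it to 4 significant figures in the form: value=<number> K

value=109.7 K

Convert throughput: Q = 231.5 kg/h = 231.5/3600 = 0.0643056 kg/s
Mean residence time: t_res = M/Q_s = 9.24 kg / 0.0643056 kg/s = 143.689 s
D = 92.4 mm = 0.0924 m;  h = 5.05 mm = 0.00505 m;  N = 23.5 rpm / 60 = 0.391667 rev/s
γ̇ = π D N / h = (π)(0.0924)(0.391667) / 0.00505 = 22.5137 s⁻¹
ΔT = η·γ̇²·t_res / (ρ·cp) = 3639 · (22.5137)² · 143.689 / (1125 · 2147) = 109.727 K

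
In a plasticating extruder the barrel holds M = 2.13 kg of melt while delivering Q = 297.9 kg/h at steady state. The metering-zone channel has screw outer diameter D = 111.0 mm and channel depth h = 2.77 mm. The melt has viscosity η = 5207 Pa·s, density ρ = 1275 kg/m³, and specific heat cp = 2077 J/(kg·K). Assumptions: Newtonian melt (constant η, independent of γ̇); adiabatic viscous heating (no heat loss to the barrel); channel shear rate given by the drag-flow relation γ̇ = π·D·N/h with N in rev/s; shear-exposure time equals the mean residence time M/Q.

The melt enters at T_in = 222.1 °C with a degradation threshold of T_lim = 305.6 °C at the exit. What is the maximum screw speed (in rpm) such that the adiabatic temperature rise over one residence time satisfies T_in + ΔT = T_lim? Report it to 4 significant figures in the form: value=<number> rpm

Q_s = Q / 3600 = 297.9 / 3600 = 0.08275 kg/s
t_res = M / Q_s = 2.13 ÷ 0.08275 = 25.7402 s
D = 111.0 mm = 0.111 m;  h = 2.77 mm = 0.00277 m
ΔT_a = T_lim − T_in = 305.6 °C − 222.1 °C = 83.5 K
Invert ΔT = ηγ̇²t_res/(ρcp) for γ̇: γ̇_max² = ΔT_a ρ cp / (η t_res) = 83.5·1275·2077 / (5207·25.7402) = 1649.81 s⁻²
Take the square root: γ̇_max = √(1649.81) = 40.6179 s⁻¹
N_max = γ̇_max h / (πD) = 40.6179·0.00277/(π·0.111) = 0.322644 rev/s → ×60 = 19.3587 rpm

value=19.36 rpm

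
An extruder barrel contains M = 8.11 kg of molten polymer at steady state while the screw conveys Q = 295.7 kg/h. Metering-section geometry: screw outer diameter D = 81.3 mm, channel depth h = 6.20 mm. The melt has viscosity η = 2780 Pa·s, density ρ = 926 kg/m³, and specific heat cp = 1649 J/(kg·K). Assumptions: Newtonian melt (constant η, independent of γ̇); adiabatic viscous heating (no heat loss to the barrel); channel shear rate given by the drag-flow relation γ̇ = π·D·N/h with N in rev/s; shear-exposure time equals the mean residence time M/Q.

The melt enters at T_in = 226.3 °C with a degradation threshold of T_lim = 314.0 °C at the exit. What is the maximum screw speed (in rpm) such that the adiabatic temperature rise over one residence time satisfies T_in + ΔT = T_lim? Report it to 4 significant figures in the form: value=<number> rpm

Q_s = Q / 3600 = 295.7 / 3600 = 0.0821389 kg/s
t_res = M / Q_s = 8.11 / 0.0821389 = 98.7352 s
Geometry in SI: D = 81.3 mm → 0.0813 m, h = 6.20 mm → 0.0062 m
ΔT_a = T_lim − T_in = 314.0 °C − 226.3 °C = 87.7 K
γ̇_max² = ΔT_a·ρ·cp/(η·t_res) = 87.7·926·1649/(2780·98.7352) = 487.882 s⁻²
γ̇_max = sqrt(487.882) = 22.088 s⁻¹
Solve γ̇ = πDN/h for N: N_max = γ̇_max·h/(π·D) = 22.088 × 0.0062 / (π × 0.0813) = 0.536177 rev/s = 32.1706 rpm

value=32.17 rpm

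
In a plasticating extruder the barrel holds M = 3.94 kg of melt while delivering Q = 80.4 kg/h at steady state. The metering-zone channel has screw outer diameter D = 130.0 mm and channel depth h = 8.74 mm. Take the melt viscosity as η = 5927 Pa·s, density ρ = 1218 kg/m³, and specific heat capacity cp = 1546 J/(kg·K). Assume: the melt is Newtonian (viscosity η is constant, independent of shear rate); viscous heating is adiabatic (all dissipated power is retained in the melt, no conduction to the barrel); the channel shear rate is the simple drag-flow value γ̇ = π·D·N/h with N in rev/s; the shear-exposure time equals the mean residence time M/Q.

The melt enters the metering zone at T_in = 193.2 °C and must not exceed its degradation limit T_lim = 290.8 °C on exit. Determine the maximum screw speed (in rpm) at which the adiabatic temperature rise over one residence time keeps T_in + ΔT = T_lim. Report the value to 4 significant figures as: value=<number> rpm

value=17.02 rpm

Convert throughput: Q = 80.4 kg/h = 80.4/3600 = 0.0223333 kg/s
Mean residence time: t_res = M/Q_s = 3.94 kg / 0.0223333 kg/s = 176.418 s
Geometry in SI: D = 130.0 mm → 0.13 m, h = 8.74 mm → 0.00874 m
ΔT_a = T_lim − T_in = 290.8 − 193.2 = 97.6 K
γ̇_max² = ΔT_a·ρ·cp/(η·t_res) = 97.6·1218·1546/(5927·176.418) = 175.764 s⁻²
γ̇_max = √175.764 = 13.2576 s⁻¹
N_max = γ̇_max·h / (π·D) = 13.2576 · 0.00874 / (π · 0.13) = 0.283715 rev/s = 17.0229 rpm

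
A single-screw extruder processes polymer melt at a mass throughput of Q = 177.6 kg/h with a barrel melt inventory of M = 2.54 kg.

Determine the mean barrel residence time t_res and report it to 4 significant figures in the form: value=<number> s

value=51.49 s

Throughput in SI: Q_s = 177.6 kg/h ÷ 3600 s/h = 0.0493333 kg/s
t_res = M / Q_s = 2.54 / 0.0493333 = 51.4865 s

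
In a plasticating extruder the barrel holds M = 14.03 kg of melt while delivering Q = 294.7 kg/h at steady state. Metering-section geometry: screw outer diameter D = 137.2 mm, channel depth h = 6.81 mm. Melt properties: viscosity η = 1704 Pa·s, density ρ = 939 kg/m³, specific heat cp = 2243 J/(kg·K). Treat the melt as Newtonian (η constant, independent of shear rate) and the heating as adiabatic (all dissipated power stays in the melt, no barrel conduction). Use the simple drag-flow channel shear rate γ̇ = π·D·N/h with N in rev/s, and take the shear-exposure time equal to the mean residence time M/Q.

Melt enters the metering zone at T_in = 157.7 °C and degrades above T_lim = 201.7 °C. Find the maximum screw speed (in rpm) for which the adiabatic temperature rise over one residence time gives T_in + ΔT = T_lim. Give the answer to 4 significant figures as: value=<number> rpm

value=16.89 rpm

Throughput in SI: Q_s = 294.7 kg/h ÷ 3600 s/h = 0.0818611 kg/s
t_res = M / Q_s = 14.03 / 0.0818611 = 171.388 s
D = 137.2 mm = 0.1372 m;  h = 6.81 mm = 0.00681 m
ΔT_a = T_lim − T_in = 201.7 °C − 157.7 °C = 44 K
γ̇_max² = ΔT_a·ρ·cp / (η·t_res) = [44 × 939 × 2243] / [1704 × 171.388] = 317.32 s⁻²
γ̇_max = √317.32 = 17.8135 s⁻¹
Solve γ̇ = πDN/h for N: N_max = γ̇_max·h/(π·D) = 17.8135 × 0.00681 / (π × 0.1372) = 0.281444 rev/s = 16.8866 rpm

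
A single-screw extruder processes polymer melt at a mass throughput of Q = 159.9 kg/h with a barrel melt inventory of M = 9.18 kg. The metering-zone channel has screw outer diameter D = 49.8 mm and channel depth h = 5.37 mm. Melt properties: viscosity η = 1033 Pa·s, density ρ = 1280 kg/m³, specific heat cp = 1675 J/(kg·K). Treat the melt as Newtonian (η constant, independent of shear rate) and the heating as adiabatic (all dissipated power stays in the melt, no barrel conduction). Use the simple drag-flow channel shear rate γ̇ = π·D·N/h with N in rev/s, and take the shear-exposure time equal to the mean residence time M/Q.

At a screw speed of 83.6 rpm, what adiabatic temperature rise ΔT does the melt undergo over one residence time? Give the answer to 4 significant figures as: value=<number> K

Convert throughput: Q = 159.9 kg/h = 159.9/3600 = 0.0444167 kg/s
t_res = M / Q_s = 9.18 / 0.0444167 = 206.679 s
D = 49.8 mm = 0.0498 m;  h = 5.37 mm = 0.00537 m;  N = 83.6 rpm / 60 = 1.39333 rev/s
γ̇ = π·D·N / h = π · 0.0498 · 1.39333 / 0.00537 = 40.5938 s⁻¹
ΔT = η·γ̇²·t_res / (ρ·cp) = 1033 · (40.5938)² · 206.679 / (1280 · 1675) = 164.094 K

value=164.1 K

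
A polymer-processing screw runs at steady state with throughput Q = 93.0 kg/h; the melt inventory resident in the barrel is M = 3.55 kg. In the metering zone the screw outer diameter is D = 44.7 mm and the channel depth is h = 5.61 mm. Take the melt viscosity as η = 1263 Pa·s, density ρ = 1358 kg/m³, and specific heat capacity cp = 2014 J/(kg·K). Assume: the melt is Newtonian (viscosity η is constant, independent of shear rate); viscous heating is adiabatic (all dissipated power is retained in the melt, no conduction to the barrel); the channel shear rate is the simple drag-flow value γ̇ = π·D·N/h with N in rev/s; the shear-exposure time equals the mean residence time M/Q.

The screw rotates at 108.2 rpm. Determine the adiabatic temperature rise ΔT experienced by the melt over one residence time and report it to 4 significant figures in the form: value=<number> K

value=129.3 K

Convert throughput: Q = 93.0 kg/h = 93.0/3600 = 0.0258333 kg/s
Mean residence time: t_res = M/Q_s = 3.55 kg / 0.0258333 kg/s = 137.419 s
Convert to SI: D = 0.0447 m, h = 0.00561 m, N = 108.2/60 = 1.80333 rev/s
Shear rate: γ̇ = πDN/h = π·0.0447·1.80333/0.00561 = 45.1409 s⁻¹
Adiabatic rise: ΔT = η γ̇² t_res / (ρ cp) = 1263·(45.1409)²·137.419 / (1358·2014) = 129.31 K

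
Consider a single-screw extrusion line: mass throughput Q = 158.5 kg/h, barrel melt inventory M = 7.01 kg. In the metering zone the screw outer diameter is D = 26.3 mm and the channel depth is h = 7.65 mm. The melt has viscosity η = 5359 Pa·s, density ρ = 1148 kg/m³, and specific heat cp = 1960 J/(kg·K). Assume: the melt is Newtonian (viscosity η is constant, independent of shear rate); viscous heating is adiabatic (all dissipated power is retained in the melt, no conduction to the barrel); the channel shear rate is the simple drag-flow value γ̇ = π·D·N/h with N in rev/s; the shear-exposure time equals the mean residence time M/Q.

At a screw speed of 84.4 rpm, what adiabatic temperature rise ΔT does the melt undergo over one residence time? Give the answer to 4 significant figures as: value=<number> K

Q_s = Q / 3600 = 158.5 / 3600 = 0.0440278 kg/s
t_res = M / Q_s = 7.01 / 0.0440278 = 159.218 s
Geometry in metres: D = 26.3 mm → 0.0263 m, h = 7.65 mm → 0.00765 m; screw speed N = 84.4 rpm = 1.40667 rev/s
Shear rate: γ̇ = πDN/h = π·0.0263·1.40667/0.00765 = 15.1927 s⁻¹
Adiabatic rise: ΔT = η γ̇² t_res / (ρ cp) = 5359·(15.1927)²·159.218 / (1148·1960) = 87.5282 K

value=87.53 K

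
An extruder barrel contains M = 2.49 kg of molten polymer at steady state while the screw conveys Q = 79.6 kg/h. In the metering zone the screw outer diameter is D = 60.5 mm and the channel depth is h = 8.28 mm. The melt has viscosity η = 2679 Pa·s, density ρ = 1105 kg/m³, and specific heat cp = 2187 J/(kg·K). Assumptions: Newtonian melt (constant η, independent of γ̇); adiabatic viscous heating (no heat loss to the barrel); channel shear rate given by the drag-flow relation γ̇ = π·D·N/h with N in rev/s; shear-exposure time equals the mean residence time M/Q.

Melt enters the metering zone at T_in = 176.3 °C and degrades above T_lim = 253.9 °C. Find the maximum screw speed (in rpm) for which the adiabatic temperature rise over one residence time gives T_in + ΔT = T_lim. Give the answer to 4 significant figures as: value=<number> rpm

value=65.17 rpm

Convert throughput: Q = 79.6 kg/h = 79.6/3600 = 0.0221111 kg/s
Mean residence time: t_res = M/Q_s = 2.49 kg / 0.0221111 kg/s = 112.613 s
D = 60.5 mm = 0.0605 m;  h = 8.28 mm = 0.00828 m
ΔT_a = T_lim − T_in = 253.9 °C − 176.3 °C = 77.6 K
γ̇_max² = ΔT_a·ρ·cp / (η·t_res) = [77.6 × 1105 × 2187] / [2679 × 112.613] = 621.6 s⁻²
γ̇_max = √621.6 = 24.9319 s⁻¹
N_max = γ̇_max·h / (π·D) = 24.9319 · 0.00828 / (π · 0.0605) = 1.08613 rev/s = 65.1676 rpm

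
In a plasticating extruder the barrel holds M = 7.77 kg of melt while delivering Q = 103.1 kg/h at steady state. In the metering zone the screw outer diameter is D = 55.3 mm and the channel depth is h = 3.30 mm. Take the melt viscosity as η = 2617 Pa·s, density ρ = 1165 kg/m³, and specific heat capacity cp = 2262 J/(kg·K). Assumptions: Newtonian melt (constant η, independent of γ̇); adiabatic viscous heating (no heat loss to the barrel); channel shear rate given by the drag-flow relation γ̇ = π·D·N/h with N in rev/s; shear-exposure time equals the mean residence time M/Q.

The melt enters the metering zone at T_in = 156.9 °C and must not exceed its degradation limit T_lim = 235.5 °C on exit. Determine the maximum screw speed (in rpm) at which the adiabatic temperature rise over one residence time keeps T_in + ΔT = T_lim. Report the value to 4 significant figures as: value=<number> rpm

Q_s = Q / 3600 = 103.1 / 3600 = 0.0286389 kg/s
t_res = M / Q_s = 7.77 ÷ 0.0286389 = 271.309 s
Geometry in SI: D = 55.3 mm → 0.0553 m, h = 3.30 mm → 0.0033 m
ΔT_a = T_lim − T_in = 235.5 °C − 156.9 °C = 78.6 K
Invert ΔT = ηγ̇²t_res/(ρcp) for γ̇: γ̇_max² = ΔT_a ρ cp / (η t_res) = 78.6·1165·2262 / (2617·271.309) = 291.724 s⁻²
γ̇_max = √291.724 = 17.0799 s⁻¹
N_max = γ̇_max h / (πD) = 17.0799·0.0033/(π·0.0553) = 0.324433 rev/s → ×60 = 19.466 rpm

value=19.47 rpm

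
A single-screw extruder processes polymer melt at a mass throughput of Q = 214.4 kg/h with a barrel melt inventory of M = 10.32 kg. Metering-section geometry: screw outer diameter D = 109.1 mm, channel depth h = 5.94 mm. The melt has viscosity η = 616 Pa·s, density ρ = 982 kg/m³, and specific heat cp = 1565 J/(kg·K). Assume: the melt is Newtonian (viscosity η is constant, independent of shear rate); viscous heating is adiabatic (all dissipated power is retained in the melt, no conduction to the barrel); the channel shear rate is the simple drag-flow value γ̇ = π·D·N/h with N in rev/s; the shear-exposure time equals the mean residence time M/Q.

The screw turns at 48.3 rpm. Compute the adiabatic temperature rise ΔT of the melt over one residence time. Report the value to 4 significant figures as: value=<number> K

value=149.9 K

Convert throughput: Q = 214.4 kg/h = 214.4/3600 = 0.0595556 kg/s
t_res = M / Q_s = 10.32 ÷ 0.0595556 = 173.284 s
D = 109.1 mm = 0.1091 m;  h = 5.94 mm = 0.00594 m;  N = 48.3 rpm / 60 = 0.805 rev/s
γ̇ = π D N / h = (π)(0.1091)(0.805) / 0.00594 = 46.4498 s⁻¹
ΔT = η·γ̇²·t_res/(ρ·cp) = [616 × 46.4498² × 173.284] / [982 × 1565] = 149.858 K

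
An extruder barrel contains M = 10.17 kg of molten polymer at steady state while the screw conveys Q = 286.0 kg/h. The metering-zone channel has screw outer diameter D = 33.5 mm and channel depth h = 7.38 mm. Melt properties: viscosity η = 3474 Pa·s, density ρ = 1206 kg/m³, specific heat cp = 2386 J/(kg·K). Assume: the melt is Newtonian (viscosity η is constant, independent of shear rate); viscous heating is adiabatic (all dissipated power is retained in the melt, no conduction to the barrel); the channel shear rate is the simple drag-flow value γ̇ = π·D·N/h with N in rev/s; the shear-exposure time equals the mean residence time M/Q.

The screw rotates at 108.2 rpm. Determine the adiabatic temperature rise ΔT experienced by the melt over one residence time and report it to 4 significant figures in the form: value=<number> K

value=102.2 K

Throughput in SI: Q_s = 286.0 kg/h ÷ 3600 s/h = 0.0794444 kg/s
t_res = M / Q_s = 10.17 ÷ 0.0794444 = 128.014 s
D = 33.5 mm = 0.0335 m;  h = 7.38 mm = 0.00738 m;  N = 108.2 rpm / 60 = 1.80333 rev/s
Shear rate: γ̇ = πDN/h = π·0.0335·1.80333/0.00738 = 25.7166 s⁻¹
ΔT = η·γ̇²·t_res/(ρ·cp) = [3474 × 25.7166² × 128.014] / [1206 × 2386] = 102.211 K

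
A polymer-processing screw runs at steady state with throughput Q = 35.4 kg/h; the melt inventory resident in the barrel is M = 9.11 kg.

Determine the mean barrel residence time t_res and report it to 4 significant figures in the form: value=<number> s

Throughput in SI: Q_s = 35.4 kg/h ÷ 3600 s/h = 0.00983333 kg/s
Mean residence time: t_res = M/Q_s = 9.11 kg / 0.00983333 kg/s = 926.441 s

value=926.4 s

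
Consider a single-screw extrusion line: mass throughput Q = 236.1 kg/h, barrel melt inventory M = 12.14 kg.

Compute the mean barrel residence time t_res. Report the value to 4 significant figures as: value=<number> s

Q_s = Q / 3600 = 236.1 / 3600 = 0.0655833 kg/s
t_res = M / Q_s = 12.14 / 0.0655833 = 185.108 s

value=185.1 s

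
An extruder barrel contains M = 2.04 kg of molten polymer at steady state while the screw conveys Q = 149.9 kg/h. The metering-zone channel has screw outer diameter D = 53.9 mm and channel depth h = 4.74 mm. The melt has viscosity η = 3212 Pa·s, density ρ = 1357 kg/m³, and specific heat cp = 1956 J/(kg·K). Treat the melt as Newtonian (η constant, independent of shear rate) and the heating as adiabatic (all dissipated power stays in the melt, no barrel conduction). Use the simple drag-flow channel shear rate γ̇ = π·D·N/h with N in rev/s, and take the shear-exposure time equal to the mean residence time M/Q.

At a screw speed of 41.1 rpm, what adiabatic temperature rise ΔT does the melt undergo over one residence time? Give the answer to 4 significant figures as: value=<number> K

Throughput in SI: Q_s = 149.9 kg/h ÷ 3600 s/h = 0.0416389 kg/s
t_res = M / Q_s = 2.04 / 0.0416389 = 48.9927 s
D = 53.9 mm = 0.0539 m;  h = 4.74 mm = 0.00474 m;  N = 41.1 rpm / 60 = 0.685 rev/s
Shear rate: γ̇ = πDN/h = π·0.0539·0.685/0.00474 = 24.471 s⁻¹
ΔT = η·γ̇²·t_res / (ρ·cp) = 3212 · (24.471)² · 48.9927 / (1357 · 1956) = 35.5026 K

value=35.50 K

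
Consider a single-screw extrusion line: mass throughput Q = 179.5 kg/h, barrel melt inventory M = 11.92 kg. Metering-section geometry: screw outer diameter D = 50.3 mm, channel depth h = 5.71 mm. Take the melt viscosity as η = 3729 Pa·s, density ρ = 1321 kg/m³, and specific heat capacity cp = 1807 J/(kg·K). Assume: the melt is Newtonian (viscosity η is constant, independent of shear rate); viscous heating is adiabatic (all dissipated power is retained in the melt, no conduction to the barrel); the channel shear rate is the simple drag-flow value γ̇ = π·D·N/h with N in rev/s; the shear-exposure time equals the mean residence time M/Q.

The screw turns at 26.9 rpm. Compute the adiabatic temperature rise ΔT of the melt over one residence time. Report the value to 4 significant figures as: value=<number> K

value=57.49 K

Throughput in SI: Q_s = 179.5 kg/h ÷ 3600 s/h = 0.0498611 kg/s
t_res = M / Q_s = 11.92 / 0.0498611 = 239.064 s
D = 50.3 mm = 0.0503 m;  h = 5.71 mm = 0.00571 m;  N = 26.9 rpm / 60 = 0.448333 rev/s
γ̇ = π D N / h = (π)(0.0503)(0.448333) / 0.00571 = 12.4075 s⁻¹
ΔT = η·γ̇²·t_res/(ρ·cp) = [3729 × 12.4075² × 239.064] / [1321 × 1807] = 57.4925 K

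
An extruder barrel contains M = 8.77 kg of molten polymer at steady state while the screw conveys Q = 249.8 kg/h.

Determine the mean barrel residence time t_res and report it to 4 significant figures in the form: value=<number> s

value=126.4 s

Throughput in SI: Q_s = 249.8 kg/h ÷ 3600 s/h = 0.0693889 kg/s
Mean residence time: t_res = M/Q_s = 8.77 kg / 0.0693889 kg/s = 126.389 s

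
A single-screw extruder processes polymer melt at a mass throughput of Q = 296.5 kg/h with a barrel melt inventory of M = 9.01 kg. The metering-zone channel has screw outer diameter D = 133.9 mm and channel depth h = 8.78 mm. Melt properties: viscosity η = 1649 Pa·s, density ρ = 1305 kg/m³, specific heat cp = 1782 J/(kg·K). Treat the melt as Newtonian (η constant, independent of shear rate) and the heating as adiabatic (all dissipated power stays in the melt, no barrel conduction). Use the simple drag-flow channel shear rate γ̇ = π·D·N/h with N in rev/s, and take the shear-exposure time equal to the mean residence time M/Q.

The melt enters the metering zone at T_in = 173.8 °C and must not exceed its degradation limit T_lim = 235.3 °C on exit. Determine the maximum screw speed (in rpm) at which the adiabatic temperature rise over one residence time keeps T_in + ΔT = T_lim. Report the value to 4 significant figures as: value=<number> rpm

value=35.26 rpm

Q_s = Q / 3600 = 296.5 / 3600 = 0.0823611 kg/s
t_res = M / Q_s = 9.01 ÷ 0.0823611 = 109.396 s
Convert to metres: D = 0.1339 m, h = 0.00878 m
ΔT_a = T_lim − T_in = 235.3 − 173.8 = 61.5 K
γ̇_max² = ΔT_a·ρ·cp/(η·t_res) = 61.5·1305·1782/(1649·109.396) = 792.812 s⁻²
γ̇_max = √792.812 = 28.1569 s⁻¹
N_max = γ̇_max h / (πD) = 28.1569·0.00878/(π·0.1339) = 0.587691 rev/s → ×60 = 35.2615 rpm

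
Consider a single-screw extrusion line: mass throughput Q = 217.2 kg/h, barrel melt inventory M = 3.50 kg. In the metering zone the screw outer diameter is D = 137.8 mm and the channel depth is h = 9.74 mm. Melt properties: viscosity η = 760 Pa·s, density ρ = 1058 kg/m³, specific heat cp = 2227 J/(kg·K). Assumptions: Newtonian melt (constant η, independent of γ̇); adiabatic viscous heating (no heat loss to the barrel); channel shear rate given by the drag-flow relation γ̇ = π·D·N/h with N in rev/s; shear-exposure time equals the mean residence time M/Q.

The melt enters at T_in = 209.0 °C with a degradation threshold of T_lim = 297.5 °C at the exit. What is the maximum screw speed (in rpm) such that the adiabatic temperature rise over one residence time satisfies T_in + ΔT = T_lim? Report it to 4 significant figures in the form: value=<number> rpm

Throughput in SI: Q_s = 217.2 kg/h ÷ 3600 s/h = 0.0603333 kg/s
t_res = M / Q_s = 3.50 / 0.0603333 = 58.011 s
D = 137.8 mm = 0.1378 m;  h = 9.74 mm = 0.00974 m
ΔT_a = T_lim − T_in = 297.5 °C − 209.0 °C = 88.5 K
Invert ΔT = ηγ̇²t_res/(ρcp) for γ̇: γ̇_max² = ΔT_a ρ cp / (η t_res) = 88.5·1058·2227 / (760·58.011) = 4729.6 s⁻²
γ̇_max = sqrt(4729.6) = 68.7721 s⁻¹
N_max = γ̇_max·h / (π·D) = 68.7721 · 0.00974 / (π · 0.1378) = 1.54729 rev/s = 92.8375 rpm

value=92.84 rpm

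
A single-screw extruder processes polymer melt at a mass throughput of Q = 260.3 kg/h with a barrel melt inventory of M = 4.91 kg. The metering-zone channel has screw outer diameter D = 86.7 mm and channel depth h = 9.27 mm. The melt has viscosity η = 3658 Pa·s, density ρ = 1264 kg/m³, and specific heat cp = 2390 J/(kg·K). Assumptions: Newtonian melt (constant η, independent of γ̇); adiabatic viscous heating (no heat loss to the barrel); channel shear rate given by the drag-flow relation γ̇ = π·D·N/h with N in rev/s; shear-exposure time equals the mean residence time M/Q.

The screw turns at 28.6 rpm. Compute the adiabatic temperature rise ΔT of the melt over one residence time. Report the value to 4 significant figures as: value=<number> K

Q_s = Q / 3600 = 260.3 / 3600 = 0.0723056 kg/s
Mean residence time: t_res = M/Q_s = 4.91 kg / 0.0723056 kg/s = 67.9063 s
Geometry in metres: D = 86.7 mm → 0.0867 m, h = 9.27 mm → 0.00927 m; screw speed N = 28.6 rpm = 0.476667 rev/s
γ̇ = π·D·N / h = π · 0.0867 · 0.476667 / 0.00927 = 14.0057 s⁻¹
ΔT = η·γ̇²·t_res / (ρ·cp) = 3658 · (14.0057)² · 67.9063 / (1264 · 2390) = 16.1293 K

value=16.13 K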